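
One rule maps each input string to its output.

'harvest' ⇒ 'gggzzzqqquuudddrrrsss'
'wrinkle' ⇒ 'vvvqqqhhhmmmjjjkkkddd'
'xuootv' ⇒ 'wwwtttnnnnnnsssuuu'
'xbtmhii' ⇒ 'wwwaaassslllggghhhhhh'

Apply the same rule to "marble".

The rule is to shift every letter 1 place backward in the alphabet (wrapping around), then repeat every character 3 times.
"marble" → "lllzzzqqqaaakkkddd".

lllzzzqqqaaakkkddd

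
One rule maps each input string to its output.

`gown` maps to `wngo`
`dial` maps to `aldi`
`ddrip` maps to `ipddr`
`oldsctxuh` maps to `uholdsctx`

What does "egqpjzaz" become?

What's happening: move the last 2 characters to the front (rotate right by 2).
So "egqpjzaz" becomes "azegqpjz".

azegqpjz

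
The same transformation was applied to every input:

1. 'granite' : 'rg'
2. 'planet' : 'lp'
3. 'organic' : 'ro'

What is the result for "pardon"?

Looking at the pairs, the operation is to swap each adjacent pair of characters (1↔2, 3↔4, ...), then keep only the first 2 characters.
"pardon" → "apdrno" → "ap".

ap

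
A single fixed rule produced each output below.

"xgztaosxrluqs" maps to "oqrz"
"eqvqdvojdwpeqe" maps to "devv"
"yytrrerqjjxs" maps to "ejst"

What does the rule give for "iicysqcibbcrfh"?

Each output is the input with this applied: keep one character in every 3, starting at position 3 (positions 3rd, 6th, 9th, ...), then sort the characters into alphabetical order.
Applying both steps to "iicysqcibbcrfh": "cqbr", then "bcqr".

bcqr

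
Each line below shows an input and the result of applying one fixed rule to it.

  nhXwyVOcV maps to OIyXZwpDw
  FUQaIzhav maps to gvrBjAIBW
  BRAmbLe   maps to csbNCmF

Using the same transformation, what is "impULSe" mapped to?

JNQvmtF

The transformation: flip the case of every letter, then shift every letter 1 place forward in the alphabet (wrapping around).
Starting from "impULSe": after the first operation, "IMPulsE"; after the second, "JNQvmtF".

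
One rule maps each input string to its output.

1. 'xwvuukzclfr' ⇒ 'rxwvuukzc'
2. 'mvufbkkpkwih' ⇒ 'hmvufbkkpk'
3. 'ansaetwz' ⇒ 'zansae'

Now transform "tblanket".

What's happening: move the last 3 characters to the front (rotate right by 3), then delete the first 2 characters.
Starting from "tblanket": after the first operation, "kettblan"; after the second, "ttblan".

ttblan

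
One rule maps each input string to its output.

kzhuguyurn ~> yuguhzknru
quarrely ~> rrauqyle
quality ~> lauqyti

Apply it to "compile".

The transformation: reverse the string, then move the first 3 characters to the end (rotate left by 3).
Starting from "compile": after the first operation, "elipmoc"; after the second, "pmoceli".
(Check on "kzhuguyurn": → "nruyuguhzk" → "yuguhzknru" ✓)

pmoceli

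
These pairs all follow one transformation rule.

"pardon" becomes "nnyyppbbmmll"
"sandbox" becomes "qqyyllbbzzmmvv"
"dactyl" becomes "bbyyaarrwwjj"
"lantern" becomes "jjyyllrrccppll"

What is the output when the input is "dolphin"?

The pattern: shift every letter 2 places backward in the alphabet (wrapping around), then double every character.
For "dolphin", step one produces "bmjnfgl"; step two turns that into "bbmmjjnnffggll".

bbmmjjnnffggll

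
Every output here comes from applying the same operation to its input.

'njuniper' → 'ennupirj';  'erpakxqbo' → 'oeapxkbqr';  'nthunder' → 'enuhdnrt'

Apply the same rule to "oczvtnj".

jovzntc

Each output is the input with this applied: swap each adjacent pair of characters (1↔2, 3↔4, ...), then swap the first and last characters.
Applying both steps to "oczvtnj": "covzntj", then "jovzntc".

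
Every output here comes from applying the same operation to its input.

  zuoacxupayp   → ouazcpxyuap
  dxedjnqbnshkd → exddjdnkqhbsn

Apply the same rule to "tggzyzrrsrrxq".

ggztyqzxrrrrs

Rule — move the first 2 characters to the end (rotate left by 2), then take characters alternately from the front and the back (1st, last, 2nd, 2nd-last, ...).
"tggzyzrrsrrxq" → "gzyzrrsrrxqtg" → "ggztyqzxrrrrs".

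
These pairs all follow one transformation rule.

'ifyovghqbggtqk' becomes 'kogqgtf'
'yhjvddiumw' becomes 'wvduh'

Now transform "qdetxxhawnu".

ntxad

Each output is the input with this applied: keep every other character starting from the second (positions 2nd, 4th, 6th, ...), then swap the first and last characters.
"qdetxxhawnu" → "dtxan" → "ntxad".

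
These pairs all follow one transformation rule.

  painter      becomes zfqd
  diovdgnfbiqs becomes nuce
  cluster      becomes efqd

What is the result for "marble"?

dnxq

In each case the input is transformed by: shift every letter 12 places forward in the alphabet (wrapping around), then keep only the last 4 characters.
"marble" → "ymdnxq" → "dnxq".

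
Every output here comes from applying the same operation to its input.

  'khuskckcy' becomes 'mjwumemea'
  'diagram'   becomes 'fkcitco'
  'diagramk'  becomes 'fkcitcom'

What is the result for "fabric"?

hcdtke

The pattern: shift every letter 2 places forward in the alphabet (wrapping around).
For "fabric" the result is "hcdtke".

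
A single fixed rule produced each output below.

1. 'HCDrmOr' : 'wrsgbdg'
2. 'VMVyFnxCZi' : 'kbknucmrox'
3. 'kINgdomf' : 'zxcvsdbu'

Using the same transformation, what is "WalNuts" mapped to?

Rule — shift every letter 11 places backward in the alphabet (wrapping around), then convert every letter to lowercase.
"WalNuts" → "LpaCjih" → "lpacjih".
(Check on "HCDrmOr": → "WRSgbDg" → "wrsgbdg" ✓)

lpacjih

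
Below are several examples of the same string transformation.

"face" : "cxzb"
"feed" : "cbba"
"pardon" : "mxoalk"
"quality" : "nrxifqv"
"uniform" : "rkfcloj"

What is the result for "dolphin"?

alimefk

Looking at the pairs, the operation is to shift every letter 3 places backward in the alphabet (wrapping around).
For "dolphin" the result is "alimefk".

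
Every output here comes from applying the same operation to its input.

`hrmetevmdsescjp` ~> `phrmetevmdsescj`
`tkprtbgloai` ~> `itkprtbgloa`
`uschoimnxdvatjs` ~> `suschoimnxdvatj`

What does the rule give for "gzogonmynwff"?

The transformation: move the last character to the front.
Applying that to "gzogonmynwff" gives "fgzogonmynwf".

fgzogonmynwf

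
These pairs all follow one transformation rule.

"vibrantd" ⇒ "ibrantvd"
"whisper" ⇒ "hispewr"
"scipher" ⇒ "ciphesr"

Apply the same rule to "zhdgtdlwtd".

In each case the input is transformed by: swap the first and last characters, then move the first character to the end.
Working it through for "zhdgtdlwtd": intermediate "dhdgtdlwtz", final "hdgtdlwtzd".

hdgtdlwtzd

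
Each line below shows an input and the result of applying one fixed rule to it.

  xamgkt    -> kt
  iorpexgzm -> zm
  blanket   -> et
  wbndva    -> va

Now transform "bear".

ar

The pattern: keep only the last 2 characters.
For "bear" the result is "ar".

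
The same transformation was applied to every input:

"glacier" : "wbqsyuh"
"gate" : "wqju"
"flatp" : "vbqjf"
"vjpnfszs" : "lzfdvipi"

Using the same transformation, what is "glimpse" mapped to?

wbycfiu

What's happening: shift every letter 10 places backward in the alphabet (wrapping around).
"glimpse" → "wbycfiu".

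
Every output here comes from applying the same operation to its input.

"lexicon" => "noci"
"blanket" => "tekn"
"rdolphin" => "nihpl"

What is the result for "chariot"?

toir

Looking at the pairs, the operation is to reverse the string, then delete the last 3 characters.
For "chariot", step one produces "toirahc"; step two turns that into "toir".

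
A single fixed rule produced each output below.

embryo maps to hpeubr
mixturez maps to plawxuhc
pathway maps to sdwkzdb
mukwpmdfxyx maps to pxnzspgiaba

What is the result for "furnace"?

The transformation: shift every letter 3 places forward in the alphabet (wrapping around).
On "furnace" that produces "ixuqdfh".

ixuqdfh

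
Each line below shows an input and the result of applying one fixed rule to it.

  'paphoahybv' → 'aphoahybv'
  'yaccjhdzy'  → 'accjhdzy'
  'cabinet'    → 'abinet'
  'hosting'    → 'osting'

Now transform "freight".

reight

The pattern: delete the first character.
So "freight" becomes "reight".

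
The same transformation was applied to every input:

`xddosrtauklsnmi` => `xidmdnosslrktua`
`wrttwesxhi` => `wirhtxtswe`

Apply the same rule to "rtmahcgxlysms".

The transformation: take characters alternately from the front and the back (1st, last, 2nd, 2nd-last, ...).
"rtmahcgxlysms" → "rstmmsayhlcxg".

rstmmsayhlcxg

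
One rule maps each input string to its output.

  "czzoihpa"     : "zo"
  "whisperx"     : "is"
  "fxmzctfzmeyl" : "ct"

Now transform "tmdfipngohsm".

In each case the input is transformed by: swap the front and back halves of the string, then keep only the last 2 characters.
Starting from "tmdfipngohsm": after the first operation, "ngohsmtmdfip"; after the second, "ip".
(Check on "whisperx": → "perxwhis" → "is" ✓)

ip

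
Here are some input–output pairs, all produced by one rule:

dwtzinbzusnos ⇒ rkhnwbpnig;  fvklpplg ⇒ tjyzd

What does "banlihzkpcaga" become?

pobzwvnydq

Each output is the input with this applied: delete the last 3 characters, then shift every letter 12 places backward in the alphabet (wrapping around).
So "banlihzkpcaga" becomes "pobzwvnydq".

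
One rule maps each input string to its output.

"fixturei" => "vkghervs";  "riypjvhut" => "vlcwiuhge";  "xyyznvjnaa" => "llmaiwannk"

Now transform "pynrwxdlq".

The transformation: move the first character to the end, then shift every letter 13 places forward in the alphabet (wrapping around) — i.e. ROT13.
Working it through for "pynrwxdlq": intermediate "ynrwxdlqp", final "laejkqydc".
(Check on "riypjvhut": → "iypjvhutr" → "vlcwiuhge" ✓)

laejkqydc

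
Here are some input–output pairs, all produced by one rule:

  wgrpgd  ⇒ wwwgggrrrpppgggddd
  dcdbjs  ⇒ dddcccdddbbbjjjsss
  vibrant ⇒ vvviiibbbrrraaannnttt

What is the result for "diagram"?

dddiiiaaagggrrraaammm

The transformation: repeat every character 3 times.
"diagram" → "dddiiiaaagggrrraaammm".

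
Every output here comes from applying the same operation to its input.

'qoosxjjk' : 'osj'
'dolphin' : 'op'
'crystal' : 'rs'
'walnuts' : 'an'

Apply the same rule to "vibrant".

ir

Rule — keep every other character starting from the second (positions 2nd, 4th, 6th, ...), then delete the last character.
For "vibrant", step one produces "irn"; step two turns that into "ir".
(Check on "qoosxjjk": → "osjk" → "osj" ✓)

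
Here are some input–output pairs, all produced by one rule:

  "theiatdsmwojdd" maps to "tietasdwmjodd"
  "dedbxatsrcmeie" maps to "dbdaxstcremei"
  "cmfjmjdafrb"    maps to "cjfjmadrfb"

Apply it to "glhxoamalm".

The rule is to swap each adjacent pair of characters (1↔2, 3↔4, ...), then delete the first character.
Working it through for "glhxoamalm": intermediate "lgxhaoamml", final "gxhaoamml".

gxhaoamml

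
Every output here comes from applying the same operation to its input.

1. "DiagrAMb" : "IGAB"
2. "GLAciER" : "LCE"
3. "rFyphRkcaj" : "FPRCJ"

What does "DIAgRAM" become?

The pattern: keep every other character starting from the second (positions 2nd, 4th, 6th, ...), then convert every letter to uppercase.
Applying both steps to "DIAgRAM": "IgA", then "IGA".

IGA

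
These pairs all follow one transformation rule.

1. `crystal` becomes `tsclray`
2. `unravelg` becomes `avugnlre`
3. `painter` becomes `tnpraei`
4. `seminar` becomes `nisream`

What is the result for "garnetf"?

Looking at the pairs, the operation is to take characters alternately from the front and the back (1st, last, 2nd, 2nd-last, ...), then move the last 2 characters to the front (rotate right by 2).
For "garnetf", step one produces "gfatren"; step two turns that into "engfatr".

engfatr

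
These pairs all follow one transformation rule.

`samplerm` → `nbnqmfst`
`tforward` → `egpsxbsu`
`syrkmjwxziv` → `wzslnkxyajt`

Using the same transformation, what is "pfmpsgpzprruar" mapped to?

In each case the input is transformed by: shift every letter 1 place forward in the alphabet (wrapping around), then swap the first and last characters.
On "pfmpsgpzprruar": the first step gives "qgnqthqaqssvbs", and the second then gives "sgnqthqaqssvbq".

sgnqthqaqssvbq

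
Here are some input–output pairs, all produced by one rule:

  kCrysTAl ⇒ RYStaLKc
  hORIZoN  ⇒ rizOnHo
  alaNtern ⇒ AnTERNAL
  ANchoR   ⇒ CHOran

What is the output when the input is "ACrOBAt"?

The rule is to move the first 2 characters to the end (rotate left by 2), then flip the case of every letter.
On "ACrOBAt": the first step gives "rOBAtAC", and the second then gives "RobaTac".

RobaTac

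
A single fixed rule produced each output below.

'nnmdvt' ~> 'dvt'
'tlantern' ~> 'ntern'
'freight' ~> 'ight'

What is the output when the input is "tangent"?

gent

Rule — delete the first 3 characters.
For "tangent" the result is "gent".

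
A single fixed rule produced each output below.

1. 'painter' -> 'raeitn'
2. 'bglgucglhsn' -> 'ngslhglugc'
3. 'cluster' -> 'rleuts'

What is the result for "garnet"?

taern

In each case the input is transformed by: take characters alternately from the front and the back (1st, last, 2nd, 2nd-last, ...), then delete the first character.
"garnet" → "taern".
(Check on "cluster": → "crleuts" → "rleuts" ✓)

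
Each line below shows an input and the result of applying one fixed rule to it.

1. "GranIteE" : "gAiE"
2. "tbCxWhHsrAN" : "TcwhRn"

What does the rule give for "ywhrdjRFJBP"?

YHDrjp

In each case the input is transformed by: keep every other character starting from the first (positions 1st, 3rd, 5th, ...), then flip the case of every letter.
Starting from "ywhrdjRFJBP": after the first operation, "yhdRJP"; after the second, "YHDrjp".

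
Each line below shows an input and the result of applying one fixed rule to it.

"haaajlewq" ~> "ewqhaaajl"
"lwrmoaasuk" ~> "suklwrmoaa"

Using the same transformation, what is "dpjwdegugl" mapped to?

ugldpjwdeg

The pattern: move the last 3 characters to the front (rotate right by 3).
"dpjwdegugl" → "ugldpjwdeg".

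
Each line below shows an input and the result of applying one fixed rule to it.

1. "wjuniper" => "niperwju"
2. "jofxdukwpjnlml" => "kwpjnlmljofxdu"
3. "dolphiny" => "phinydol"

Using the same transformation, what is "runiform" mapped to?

The pattern: move the last character to the front, then swap the front and back halves of the string.
Starting from "runiform": after the first operation, "mrunifor"; after the second, "iformrun".

iformrun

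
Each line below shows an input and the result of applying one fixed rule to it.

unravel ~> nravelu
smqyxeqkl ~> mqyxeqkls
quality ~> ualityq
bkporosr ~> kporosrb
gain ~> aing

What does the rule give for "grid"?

The transformation: move the first character to the end.
"grid" → "ridg".

ridg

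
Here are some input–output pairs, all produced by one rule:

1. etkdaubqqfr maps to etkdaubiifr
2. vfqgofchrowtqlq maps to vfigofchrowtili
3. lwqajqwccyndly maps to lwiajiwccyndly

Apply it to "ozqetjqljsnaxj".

What's happening: replace every "q" with "i".
On "ozqetjqljsnaxj" that produces "ozietjiljsnaxj".

ozietjiljsnaxj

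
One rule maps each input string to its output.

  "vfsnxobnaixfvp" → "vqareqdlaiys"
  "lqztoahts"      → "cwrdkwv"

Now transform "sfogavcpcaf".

rjdyfsfdi

The pattern: shift every letter 3 places forward in the alphabet (wrapping around), then delete the first 2 characters.
"sfogavcpcaf" → "rjdyfsfdi".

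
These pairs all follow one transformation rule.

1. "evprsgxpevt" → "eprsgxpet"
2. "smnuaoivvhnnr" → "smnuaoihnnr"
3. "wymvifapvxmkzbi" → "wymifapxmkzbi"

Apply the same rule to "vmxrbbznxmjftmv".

Rule — remove every "v".
For "vmxrbbznxmjftmv" the result is "mxrbbznxmjftm".

mxrbbznxmjftm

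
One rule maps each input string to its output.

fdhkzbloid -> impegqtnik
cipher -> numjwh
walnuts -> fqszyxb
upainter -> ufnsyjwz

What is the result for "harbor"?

fwgtwm

What's happening: move the first character to the end, then shift every letter 5 places forward in the alphabet (wrapping around).
Starting from "harbor": after the first operation, "arborh"; after the second, "fwgtwm".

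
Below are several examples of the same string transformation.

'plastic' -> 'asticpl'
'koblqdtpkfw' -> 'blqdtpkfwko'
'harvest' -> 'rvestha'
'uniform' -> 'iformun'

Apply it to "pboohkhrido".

oohkhridopb

Each output is the input with this applied: move the first 2 characters to the end (rotate left by 2).
So "pboohkhrido" becomes "oohkhridopb".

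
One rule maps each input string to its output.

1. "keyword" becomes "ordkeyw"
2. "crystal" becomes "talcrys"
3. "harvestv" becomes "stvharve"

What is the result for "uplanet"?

What's happening: move the last 3 characters to the front (rotate right by 3).
For "uplanet" the result is "netupla".

netupla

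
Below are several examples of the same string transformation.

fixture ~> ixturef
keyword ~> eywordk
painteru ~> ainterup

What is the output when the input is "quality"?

The transformation: move the first character to the end.
"quality" → "ualityq".

ualityq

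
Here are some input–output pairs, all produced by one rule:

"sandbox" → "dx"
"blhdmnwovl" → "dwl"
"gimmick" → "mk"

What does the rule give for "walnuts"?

In each case the input is transformed by: move the first 2 characters to the end (rotate left by 2), then keep one character in every 3, starting at position 2 (positions 2nd, 5th, 8th, ...).
So "walnuts" becomes "ns".

ns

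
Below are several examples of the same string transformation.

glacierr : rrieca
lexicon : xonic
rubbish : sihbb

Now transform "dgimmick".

What's happening: delete the first 2 characters, then sort the characters into reverse alphabetical order.
"dgimmick" → "immick" → "mmkiic".
(Check on "rubbish": → "bbish" → "sihbb" ✓)

mmkiic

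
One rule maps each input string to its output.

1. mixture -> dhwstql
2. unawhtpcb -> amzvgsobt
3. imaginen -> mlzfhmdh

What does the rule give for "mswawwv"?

urvzvvl

Looking at the pairs, the operation is to shift every letter 1 place backward in the alphabet (wrapping around), then swap the first and last characters.
Working it through for "mswawwv": intermediate "lrvzvvu", final "urvzvvl".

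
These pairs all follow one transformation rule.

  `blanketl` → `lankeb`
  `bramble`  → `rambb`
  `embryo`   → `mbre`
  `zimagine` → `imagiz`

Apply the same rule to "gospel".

Rule — delete the last 2 characters, then move the first character to the end.
On "gospel": the first step gives "gosp", and the second then gives "ospg".

ospg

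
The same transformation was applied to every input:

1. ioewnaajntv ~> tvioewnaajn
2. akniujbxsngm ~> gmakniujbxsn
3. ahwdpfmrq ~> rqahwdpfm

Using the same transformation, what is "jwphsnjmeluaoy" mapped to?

Rule — move the last 2 characters to the front (rotate right by 2).
For "jwphsnjmeluaoy" the result is "oyjwphsnjmelua".

oyjwphsnjmelua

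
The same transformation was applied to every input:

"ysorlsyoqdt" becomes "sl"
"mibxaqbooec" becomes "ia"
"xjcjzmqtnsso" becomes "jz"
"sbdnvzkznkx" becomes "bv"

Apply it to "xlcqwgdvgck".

Looking at the pairs, the operation is to keep one character in every 3, starting at position 2 (positions 2nd, 5th, 8th, ...), then delete the last 2 characters.
Working it through for "xlcqwgdvgck": intermediate "lwvk", final "lw".

lw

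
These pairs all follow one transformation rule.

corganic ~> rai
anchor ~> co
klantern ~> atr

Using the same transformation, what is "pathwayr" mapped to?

In each case the input is transformed by: delete the first character, then keep every other character starting from the second (positions 2nd, 4th, 6th, ...).
"pathwayr" → "twy".
(Check on "corganic": → "organic" → "rai" ✓)

twy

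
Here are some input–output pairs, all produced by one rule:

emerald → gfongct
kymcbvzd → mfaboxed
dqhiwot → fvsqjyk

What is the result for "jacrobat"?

The transformation: take characters alternately from the front and the back (1st, last, 2nd, 2nd-last, ...), then shift every letter 2 places forward in the alphabet (wrapping around).
"jacrobat" → "jtaacbro" → "lvccedtq".

lvccedtq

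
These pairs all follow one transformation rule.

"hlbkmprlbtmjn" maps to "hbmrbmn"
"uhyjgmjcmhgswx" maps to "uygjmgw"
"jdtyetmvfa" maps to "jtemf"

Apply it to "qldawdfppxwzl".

qdwfpwl

The rule is to keep every other character starting from the first (positions 1st, 3rd, 5th, ...).
Applying that to "qldawdfppxwzl" gives "qdwfpwl".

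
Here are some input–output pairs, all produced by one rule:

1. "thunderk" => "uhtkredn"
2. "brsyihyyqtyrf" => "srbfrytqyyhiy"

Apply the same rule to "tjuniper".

ujtrepin

What's happening: reverse the string, then move the last 3 characters to the front (rotate right by 3).
So "tjuniper" becomes "ujtrepin".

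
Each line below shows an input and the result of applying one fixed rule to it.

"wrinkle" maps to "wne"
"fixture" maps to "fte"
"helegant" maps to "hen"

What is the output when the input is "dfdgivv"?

In each case the input is transformed by: keep one character in every 3, starting at position 1 (positions 1st, 4th, 7th, ...).
So "dfdgivv" becomes "dgv".

dgv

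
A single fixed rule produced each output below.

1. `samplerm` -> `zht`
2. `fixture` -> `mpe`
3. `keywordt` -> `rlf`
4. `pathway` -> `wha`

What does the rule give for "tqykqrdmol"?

axf

The rule is to shift every letter 7 places forward in the alphabet (wrapping around), then keep only the first 3 characters.
Applying that to "tqykqrdmol" gives "axf".
(Check on "keywordt": → "rlfdvyka" → "rlf" ✓)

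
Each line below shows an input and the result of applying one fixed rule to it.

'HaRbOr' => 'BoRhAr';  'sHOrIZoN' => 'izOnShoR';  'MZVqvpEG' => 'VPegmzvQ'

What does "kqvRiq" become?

rIQKQV

Looking at the pairs, the operation is to flip the case of every letter, then swap the front and back halves of the string.
"kqvRiq" → "KQVrIQ" → "rIQKQV".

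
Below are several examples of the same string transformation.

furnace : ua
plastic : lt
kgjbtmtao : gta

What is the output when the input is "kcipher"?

ch

In each case the input is transformed by: keep one character in every 3, starting at position 2 (positions 2nd, 5th, 8th, ...).
For "kcipher" the result is "ch".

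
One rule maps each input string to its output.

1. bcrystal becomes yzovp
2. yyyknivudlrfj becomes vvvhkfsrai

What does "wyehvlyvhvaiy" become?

tvbesivses

The pattern: delete the last 3 characters, then shift every letter 3 places backward in the alphabet (wrapping around).
"wyehvlyvhvaiy" → "tvbesivses".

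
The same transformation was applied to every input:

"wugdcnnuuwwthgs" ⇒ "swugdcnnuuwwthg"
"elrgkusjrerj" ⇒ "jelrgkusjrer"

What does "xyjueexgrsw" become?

wxyjueexgrs

The pattern: move the last character to the front.
Applying that to "xyjueexgrsw" gives "wxyjueexgrs".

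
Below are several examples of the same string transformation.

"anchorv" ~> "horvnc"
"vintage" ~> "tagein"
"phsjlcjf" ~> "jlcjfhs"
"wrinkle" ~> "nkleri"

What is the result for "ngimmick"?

What's happening: delete the first character, then move the first 2 characters to the end (rotate left by 2).
"ngimmick" → "gimmick" → "mmickgi".
(Check on "vintage": → "intage" → "tagein" ✓)

mmickgi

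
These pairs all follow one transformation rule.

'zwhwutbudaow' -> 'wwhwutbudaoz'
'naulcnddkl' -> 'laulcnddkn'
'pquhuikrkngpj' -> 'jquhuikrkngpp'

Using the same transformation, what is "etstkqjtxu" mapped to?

Each output is the input with this applied: swap the first and last characters.
For "etstkqjtxu" the result is "utstkqjtxe".

utstkqjtxe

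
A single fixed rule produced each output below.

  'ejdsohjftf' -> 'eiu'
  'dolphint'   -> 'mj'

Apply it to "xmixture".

In each case the input is transformed by: shift every letter 1 place forward in the alphabet (wrapping around), then keep one character in every 3, starting at position 3 (positions 3rd, 6th, 9th, ...).
Working it through for "xmixture": intermediate "ynjyuvsf", final "jv".
(Check on "ejdsohjftf": → "fketpikgug" → "eiu" ✓)

jv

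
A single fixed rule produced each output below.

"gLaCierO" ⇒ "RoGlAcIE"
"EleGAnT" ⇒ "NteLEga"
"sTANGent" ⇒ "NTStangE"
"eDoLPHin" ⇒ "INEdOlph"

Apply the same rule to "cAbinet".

What's happening: move the last 2 characters to the front (rotate right by 2), then flip the case of every letter.
"cAbinet" → "etcAbin" → "ETCaBIN".

ETCaBIN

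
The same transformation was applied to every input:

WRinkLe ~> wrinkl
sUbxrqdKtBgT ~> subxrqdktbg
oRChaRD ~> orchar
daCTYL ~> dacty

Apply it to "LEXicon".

lexico

The transformation: delete the last character, then convert every letter to lowercase.
On "LEXicon": the first step gives "LEXico", and the second then gives "lexico".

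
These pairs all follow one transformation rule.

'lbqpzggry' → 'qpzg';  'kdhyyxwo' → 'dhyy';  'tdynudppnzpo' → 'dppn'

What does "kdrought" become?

In each case the input is transformed by: move the last 3 characters to the front (rotate right by 3), then keep only the last 4 characters.
Starting from "kdrought": after the first operation, "ghtkdrou"; after the second, "drou".
(Check on "kdhyyxwo": → "xwokdhyy" → "dhyy" ✓)

drou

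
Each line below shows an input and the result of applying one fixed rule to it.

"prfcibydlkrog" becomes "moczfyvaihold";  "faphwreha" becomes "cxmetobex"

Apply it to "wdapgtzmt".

taxmdqwjq

The transformation: shift every letter 3 places backward in the alphabet (wrapping around).
Applying that to "wdapgtzmt" gives "taxmdqwjq".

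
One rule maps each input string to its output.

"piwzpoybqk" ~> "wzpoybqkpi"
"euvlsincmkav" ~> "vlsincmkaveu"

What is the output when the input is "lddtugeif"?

Each output is the input with this applied: move the first 2 characters to the end (rotate left by 2).
On "lddtugeif" that produces "dtugeifld".

dtugeifld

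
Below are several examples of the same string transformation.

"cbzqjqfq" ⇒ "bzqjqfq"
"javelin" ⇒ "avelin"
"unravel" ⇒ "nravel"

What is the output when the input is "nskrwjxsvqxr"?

skrwjxsvqxr

Rule — delete the first character.
Applying that to "nskrwjxsvqxr" gives "skrwjxsvqxr".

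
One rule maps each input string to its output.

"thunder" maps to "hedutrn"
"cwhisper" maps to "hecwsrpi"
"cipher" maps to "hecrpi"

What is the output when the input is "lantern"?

leatrnn

What's happening: sort the characters into reverse alphabetical order, then move the last 3 characters to the front (rotate right by 3).
On "lantern": the first step gives "trnnlea", and the second then gives "leatrnn".
(Check on "cipher": → "rpihec" → "hecrpi" ✓)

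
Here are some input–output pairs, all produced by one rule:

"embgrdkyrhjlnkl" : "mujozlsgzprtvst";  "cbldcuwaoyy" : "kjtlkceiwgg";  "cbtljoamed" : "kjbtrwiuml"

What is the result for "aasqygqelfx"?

iiaygoymtnf

The rule is to shift every letter 8 places forward in the alphabet (wrapping around).
So "aasqygqelfx" becomes "iiaygoymtnf".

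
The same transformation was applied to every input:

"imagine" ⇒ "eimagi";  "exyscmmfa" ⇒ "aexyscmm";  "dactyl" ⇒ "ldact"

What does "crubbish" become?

Rule — move the last character to the front, then delete the last character.
For "crubbish" the result is "hcrubbi".

hcrubbi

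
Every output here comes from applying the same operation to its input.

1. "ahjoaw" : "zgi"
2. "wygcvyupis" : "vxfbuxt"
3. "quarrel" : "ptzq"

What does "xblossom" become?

The transformation: shift every letter 1 place backward in the alphabet (wrapping around), then delete the last 3 characters.
"xblossom" → "waknr".

waknr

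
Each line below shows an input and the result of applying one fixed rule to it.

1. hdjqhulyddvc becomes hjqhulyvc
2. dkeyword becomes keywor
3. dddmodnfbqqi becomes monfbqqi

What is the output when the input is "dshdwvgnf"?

The pattern: remove every "d".
Applying that to "dshdwvgnf" gives "shwvgnf".

shwvgnf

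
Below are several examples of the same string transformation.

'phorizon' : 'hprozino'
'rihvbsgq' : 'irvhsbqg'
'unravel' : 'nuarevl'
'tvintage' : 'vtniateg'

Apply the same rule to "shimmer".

Rule — swap each adjacent pair of characters (1↔2, 3↔4, ...).
For "shimmer" the result is "hsmiemr".

hsmiemr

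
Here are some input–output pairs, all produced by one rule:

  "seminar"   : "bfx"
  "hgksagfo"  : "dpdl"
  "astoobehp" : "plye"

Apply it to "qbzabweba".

Each output is the input with this applied: keep every other character starting from the second (positions 2nd, 4th, 6th, ...), then shift every letter 3 places backward in the alphabet (wrapping around).
Working it through for "qbzabweba": intermediate "bawb", final "yxty".

yxty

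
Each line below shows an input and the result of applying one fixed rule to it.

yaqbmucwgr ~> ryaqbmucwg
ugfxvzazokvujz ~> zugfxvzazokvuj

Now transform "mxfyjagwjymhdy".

ymxfyjagwjymhd

What's happening: move the last character to the front.
On "mxfyjagwjymhdy" that produces "ymxfyjagwjymhd".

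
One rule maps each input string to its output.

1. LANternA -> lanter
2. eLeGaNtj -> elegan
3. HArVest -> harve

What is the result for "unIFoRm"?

unifo

What's happening: delete the last 2 characters, then convert every letter to lowercase.
Starting from "unIFoRm": after the first operation, "unIFo"; after the second, "unifo".
(Check on "LANternA": → "LANter" → "lanter" ✓)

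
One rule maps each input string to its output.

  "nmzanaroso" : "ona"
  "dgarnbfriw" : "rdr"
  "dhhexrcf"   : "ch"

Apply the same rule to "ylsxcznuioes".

The rule is to swap the front and back halves of the string, then keep one character in every 3, starting at position 3 (positions 3rd, 6th, 9th, ...).
For "ylsxcznuioes", step one produces "nuioesylsxcz"; step two turns that into "issz".
(Check on "dgarnbfriw": → "bfriwdgarn" → "rdr" ✓)

issz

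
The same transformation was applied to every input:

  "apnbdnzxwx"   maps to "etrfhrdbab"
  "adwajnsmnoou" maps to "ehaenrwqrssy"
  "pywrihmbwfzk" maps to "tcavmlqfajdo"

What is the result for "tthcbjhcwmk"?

xxlgfnlgaqo

The rule is to shift every letter 4 places forward in the alphabet (wrapping around).
Applying that to "tthcbjhcwmk" gives "xxlgfnlgaqo".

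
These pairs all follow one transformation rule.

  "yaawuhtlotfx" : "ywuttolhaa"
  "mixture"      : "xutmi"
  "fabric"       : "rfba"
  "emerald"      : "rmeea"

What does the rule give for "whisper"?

In each case the input is transformed by: delete the last 2 characters, then sort the characters into reverse alphabetical order.
On "whisper": the first step gives "whisp", and the second then gives "wspih".

wspih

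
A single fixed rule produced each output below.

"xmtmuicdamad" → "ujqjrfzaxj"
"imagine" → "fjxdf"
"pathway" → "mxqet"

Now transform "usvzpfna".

In each case the input is transformed by: shift every letter 3 places backward in the alphabet (wrapping around), then delete the last 2 characters.
Applying that to "usvzpfna" gives "rpswmc".

rpswmc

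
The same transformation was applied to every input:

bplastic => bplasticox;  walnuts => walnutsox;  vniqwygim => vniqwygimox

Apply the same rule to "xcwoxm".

xcwoxmox

What's happening: append "ox".
"xcwoxm" → "xcwoxmox".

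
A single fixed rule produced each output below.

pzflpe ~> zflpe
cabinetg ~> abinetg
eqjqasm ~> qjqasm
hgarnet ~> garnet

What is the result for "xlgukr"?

Looking at the pairs, the operation is to delete the first character.
"xlgukr" → "lgukr".

lgukr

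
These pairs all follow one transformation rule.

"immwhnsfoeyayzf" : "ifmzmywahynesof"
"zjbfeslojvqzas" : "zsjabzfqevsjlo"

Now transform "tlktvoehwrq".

tqlrkwthveo

Each output is the input with this applied: take characters alternately from the front and the back (1st, last, 2nd, 2nd-last, ...).
Applying that to "tlktvoehwrq" gives "tqlrkwthveo".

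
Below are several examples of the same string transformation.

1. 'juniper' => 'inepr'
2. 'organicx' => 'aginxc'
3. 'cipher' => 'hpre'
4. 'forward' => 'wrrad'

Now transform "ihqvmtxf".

vqtmfx

The rule is to delete the first 2 characters, then swap each adjacent pair of characters (1↔2, 3↔4, ...).
Working it through for "ihqvmtxf": intermediate "qvmtxf", final "vqtmfx".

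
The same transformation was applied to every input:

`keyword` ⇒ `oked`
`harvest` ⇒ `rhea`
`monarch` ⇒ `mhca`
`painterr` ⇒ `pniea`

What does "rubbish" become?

Each output is the input with this applied: sort the characters into reverse alphabetical order, then delete the first 3 characters.
Applying that to "rubbish" gives "ihbb".

ihbb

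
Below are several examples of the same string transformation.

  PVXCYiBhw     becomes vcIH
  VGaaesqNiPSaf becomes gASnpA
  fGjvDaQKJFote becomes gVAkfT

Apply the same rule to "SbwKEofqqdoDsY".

BkOQDdy

The rule is to flip the case of every letter, then keep every other character starting from the second (positions 2nd, 4th, 6th, ...).
Starting from "SbwKEofqqdoDsY": after the first operation, "sBWkeOFQQDOdSy"; after the second, "BkOQDdy".
(Check on "PVXCYiBhw": → "pvxcyIbHW" → "vcIH" ✓)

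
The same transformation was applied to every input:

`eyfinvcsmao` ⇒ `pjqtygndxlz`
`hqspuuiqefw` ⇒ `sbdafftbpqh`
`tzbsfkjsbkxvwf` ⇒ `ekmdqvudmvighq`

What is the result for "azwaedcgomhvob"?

lkhlponrzxsgzm

The rule is to shift every letter 11 places forward in the alphabet (wrapping around).
For "azwaedcgomhvob" the result is "lkhlponrzxsgzm".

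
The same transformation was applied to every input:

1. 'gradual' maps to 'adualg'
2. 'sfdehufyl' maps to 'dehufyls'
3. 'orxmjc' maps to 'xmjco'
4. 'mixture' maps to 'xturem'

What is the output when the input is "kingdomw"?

In each case the input is transformed by: move the first 2 characters to the end (rotate left by 2), then delete the last character.
Applying both steps to "kingdomw": "ngdomwki", then "ngdomwk".

ngdomwk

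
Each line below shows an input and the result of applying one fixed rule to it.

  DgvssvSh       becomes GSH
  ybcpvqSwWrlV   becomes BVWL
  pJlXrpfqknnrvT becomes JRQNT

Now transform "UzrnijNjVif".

ZIJF

Looking at the pairs, the operation is to keep one character in every 3, starting at position 2 (positions 2nd, 5th, 8th, ...), then convert every letter to uppercase.
For "UzrnijNjVif", step one produces "zijf"; step two turns that into "ZIJF".
(Check on "DgvssvSh": → "gsh" → "GSH" ✓)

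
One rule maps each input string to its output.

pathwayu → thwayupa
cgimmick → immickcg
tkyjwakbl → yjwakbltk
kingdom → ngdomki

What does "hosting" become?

stingho

Rule — move the first 2 characters to the end (rotate left by 2).
For "hosting" the result is "stingho".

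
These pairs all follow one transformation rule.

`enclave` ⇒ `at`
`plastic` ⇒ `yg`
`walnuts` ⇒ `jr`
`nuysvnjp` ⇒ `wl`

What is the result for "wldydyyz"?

bw

What's happening: shift every letter 2 places backward in the alphabet (wrapping around), then keep one character in every 3, starting at position 3 (positions 3rd, 6th, 9th, ...).
For "wldydyyz", step one produces "ujbwbwwx"; step two turns that into "bw".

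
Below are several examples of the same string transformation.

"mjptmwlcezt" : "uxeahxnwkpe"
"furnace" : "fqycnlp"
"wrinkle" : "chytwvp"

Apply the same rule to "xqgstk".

bidrve

What's happening: shift every letter 11 places forward in the alphabet (wrapping around), then swap each adjacent pair of characters (1↔2, 3↔4, ...).
"xqgstk" → "ibrdev" → "bidrve".
(Check on "mjptmwlcezt": → "xuaexhwnpke" → "uxeahxnwkpe" ✓)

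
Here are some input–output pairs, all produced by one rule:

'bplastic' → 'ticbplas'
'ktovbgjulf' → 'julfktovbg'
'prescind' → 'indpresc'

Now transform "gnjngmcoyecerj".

Each output is the input with this applied: move the first character to the end, then swap the front and back halves of the string.
On "gnjngmcoyecerj": the first step gives "njngmcoyecerjg", and the second then gives "yecerjgnjngmco".

yecerjgnjngmco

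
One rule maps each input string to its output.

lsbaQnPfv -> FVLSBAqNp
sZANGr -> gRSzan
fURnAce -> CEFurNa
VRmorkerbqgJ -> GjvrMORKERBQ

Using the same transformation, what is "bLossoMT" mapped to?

Rule — flip the case of every letter, then move the last 2 characters to the front (rotate right by 2).
"bLossoMT" → "BlOSSOmt" → "mtBlOSSO".

mtBlOSSO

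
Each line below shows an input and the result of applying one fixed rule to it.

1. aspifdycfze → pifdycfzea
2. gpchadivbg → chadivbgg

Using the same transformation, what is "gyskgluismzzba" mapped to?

skgluismzzbag

Each output is the input with this applied: move the first character to the end, then delete the first character.
For "gyskgluismzzba", step one produces "yskgluismzzbag"; step two turns that into "skgluismzzbag".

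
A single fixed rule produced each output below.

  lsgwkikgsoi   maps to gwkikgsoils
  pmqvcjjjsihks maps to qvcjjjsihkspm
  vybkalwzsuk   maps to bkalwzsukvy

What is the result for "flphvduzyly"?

phvduzylyfl

Each output is the input with this applied: move the first 2 characters to the end (rotate left by 2).
"flphvduzyly" → "phvduzylyfl".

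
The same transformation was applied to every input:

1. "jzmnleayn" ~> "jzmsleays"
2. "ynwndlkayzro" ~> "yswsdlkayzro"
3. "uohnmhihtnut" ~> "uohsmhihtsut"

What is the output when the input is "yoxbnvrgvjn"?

Each output is the input with this applied: replace every "n" with "s".
For "yoxbnvrgvjn" the result is "yoxbsvrgvjs".

yoxbsvrgvjs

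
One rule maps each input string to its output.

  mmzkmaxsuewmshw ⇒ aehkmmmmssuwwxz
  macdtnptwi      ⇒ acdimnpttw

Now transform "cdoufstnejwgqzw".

cdefgjnoqstuwwz

Each output is the input with this applied: sort the characters into alphabetical order.
Doing the same to "cdoufstnejwgqzw": "cdefgjnoqstuwwz".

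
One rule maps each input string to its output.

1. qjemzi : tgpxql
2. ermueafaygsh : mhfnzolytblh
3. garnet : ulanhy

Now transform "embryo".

Looking at the pairs, the operation is to swap the front and back halves of the string, then shift every letter 7 places forward in the alphabet (wrapping around).
Working it through for "embryo": intermediate "ryoemb", final "yfvlti".

yfvlti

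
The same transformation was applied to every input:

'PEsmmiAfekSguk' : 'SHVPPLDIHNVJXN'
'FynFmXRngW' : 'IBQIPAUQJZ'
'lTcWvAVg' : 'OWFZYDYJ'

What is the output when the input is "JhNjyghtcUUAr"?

In each case the input is transformed by: shift every letter 3 places forward in the alphabet (wrapping around), then convert every letter to uppercase.
Applying both steps to "JhNjyghtcUUAr": "MkQmbjkwfXXDu", then "MKQMBJKWFXXDU".

MKQMBJKWFXXDU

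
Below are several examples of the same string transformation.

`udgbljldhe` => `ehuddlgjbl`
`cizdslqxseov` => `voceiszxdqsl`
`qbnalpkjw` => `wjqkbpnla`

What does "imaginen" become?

In each case the input is transformed by: move the last character to the front, then take characters alternately from the front and the back (1st, last, 2nd, 2nd-last, ...).
For "imaginen", step one produces "nimagine"; step two turns that into "neinmiag".
(Check on "cizdslqxseov": → "vcizdslqxseo" → "voceiszxdqsl" ✓)

neinmiag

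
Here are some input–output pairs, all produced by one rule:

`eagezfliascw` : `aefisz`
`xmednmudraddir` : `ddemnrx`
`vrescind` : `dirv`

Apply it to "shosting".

The transformation: sort the characters into alphabetical order, then keep every other character starting from the second (positions 2nd, 4th, 6th, ...).
"shosting" → "ghinosst" → "hnst".

hnst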